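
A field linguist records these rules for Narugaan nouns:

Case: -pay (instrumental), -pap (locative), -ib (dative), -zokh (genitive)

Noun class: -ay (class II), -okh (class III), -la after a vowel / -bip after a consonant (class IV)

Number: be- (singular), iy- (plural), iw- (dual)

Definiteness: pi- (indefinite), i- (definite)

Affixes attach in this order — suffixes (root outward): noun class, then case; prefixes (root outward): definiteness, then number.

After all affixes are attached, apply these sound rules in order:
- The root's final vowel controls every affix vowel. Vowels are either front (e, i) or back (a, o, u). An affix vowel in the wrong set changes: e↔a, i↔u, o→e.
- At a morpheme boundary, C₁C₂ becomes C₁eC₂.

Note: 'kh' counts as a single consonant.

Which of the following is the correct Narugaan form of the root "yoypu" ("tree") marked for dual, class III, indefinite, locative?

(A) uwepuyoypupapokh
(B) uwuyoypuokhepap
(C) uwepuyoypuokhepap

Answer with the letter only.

C

Attach noun class class III -okh → yoypuokh.
Attach case locative -pap → yoypuokhpap.
Attach definiteness indefinite pi- → piyoypuokhpap.
Attach number dual iw- → iwpiyoypuokhpap.
Apply vowel harmony: iwpiyoypuokhpap → uwpuyoypuokhpap.
Apply epenthesis: uwpuyoypuokhpap → uwepuyoypuokhepap.
So the correct form is uwepuyoypuokhepap, option (C).
(B) uwuyoypuokhepap is wrong: it uses definite instead of indefinite for definiteness.
(A) uwepuyoypupapokh is wrong: it has the affixes in the wrong order.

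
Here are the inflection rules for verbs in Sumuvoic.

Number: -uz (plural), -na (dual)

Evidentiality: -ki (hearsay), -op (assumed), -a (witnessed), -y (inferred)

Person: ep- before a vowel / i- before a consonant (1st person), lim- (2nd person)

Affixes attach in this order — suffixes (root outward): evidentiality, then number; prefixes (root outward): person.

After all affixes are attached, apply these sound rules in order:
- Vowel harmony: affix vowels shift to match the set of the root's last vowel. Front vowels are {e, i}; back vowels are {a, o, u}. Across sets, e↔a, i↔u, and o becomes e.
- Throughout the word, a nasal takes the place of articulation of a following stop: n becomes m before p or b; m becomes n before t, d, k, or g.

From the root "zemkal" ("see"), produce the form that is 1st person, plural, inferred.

Attach evidentiality inferred -y → zemkaly.
Attach number plural -uz → zemkalyuz.
Attach person 1st person i- (before consonant 'z') → izemkalyuz.
Apply vowel harmony: izemkalyuz → uzemkalyuz.
Apply nasal assimilation: uzemkalyuz → uzenkalyuz.

uzenkalyuz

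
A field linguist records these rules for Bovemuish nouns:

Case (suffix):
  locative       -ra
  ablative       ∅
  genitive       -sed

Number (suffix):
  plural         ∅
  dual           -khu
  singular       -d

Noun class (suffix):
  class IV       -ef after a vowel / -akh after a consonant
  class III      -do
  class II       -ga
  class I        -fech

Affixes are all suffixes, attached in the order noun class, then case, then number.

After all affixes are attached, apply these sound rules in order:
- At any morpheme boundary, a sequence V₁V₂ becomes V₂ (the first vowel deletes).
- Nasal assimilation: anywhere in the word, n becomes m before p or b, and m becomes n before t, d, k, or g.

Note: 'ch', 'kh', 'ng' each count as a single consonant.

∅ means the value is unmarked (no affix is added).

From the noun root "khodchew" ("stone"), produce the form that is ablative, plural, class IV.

Attach noun class class IV -akh (after consonant 'w') → khodchewakh.
case = ablative: zero marking, form stays khodchewakh.
number = plural: zero marking, form stays khodchewakh.
Vowel deletion: no change.
Nasal assimilation: no change.

khodchewakh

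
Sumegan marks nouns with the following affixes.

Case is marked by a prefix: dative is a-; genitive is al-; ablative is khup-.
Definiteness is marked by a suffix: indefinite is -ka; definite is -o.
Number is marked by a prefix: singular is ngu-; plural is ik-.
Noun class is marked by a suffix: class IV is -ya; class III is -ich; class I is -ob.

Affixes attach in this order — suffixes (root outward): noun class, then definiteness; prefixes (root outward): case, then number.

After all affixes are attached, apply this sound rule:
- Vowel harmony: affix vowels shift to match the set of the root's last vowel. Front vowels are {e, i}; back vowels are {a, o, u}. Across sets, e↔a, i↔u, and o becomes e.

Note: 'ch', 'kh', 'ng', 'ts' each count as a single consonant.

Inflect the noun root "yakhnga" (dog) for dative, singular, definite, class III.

nguayakhngaucho

Attach noun class class III -ich → yakhngaich.
Attach case dative a- → ayakhngaich.
Attach definiteness definite -o → ayakhngaicho.
Attach number singular ngu- → nguayakhngaicho.
Apply vowel harmony: nguayakhngaicho → nguayakhngaucho.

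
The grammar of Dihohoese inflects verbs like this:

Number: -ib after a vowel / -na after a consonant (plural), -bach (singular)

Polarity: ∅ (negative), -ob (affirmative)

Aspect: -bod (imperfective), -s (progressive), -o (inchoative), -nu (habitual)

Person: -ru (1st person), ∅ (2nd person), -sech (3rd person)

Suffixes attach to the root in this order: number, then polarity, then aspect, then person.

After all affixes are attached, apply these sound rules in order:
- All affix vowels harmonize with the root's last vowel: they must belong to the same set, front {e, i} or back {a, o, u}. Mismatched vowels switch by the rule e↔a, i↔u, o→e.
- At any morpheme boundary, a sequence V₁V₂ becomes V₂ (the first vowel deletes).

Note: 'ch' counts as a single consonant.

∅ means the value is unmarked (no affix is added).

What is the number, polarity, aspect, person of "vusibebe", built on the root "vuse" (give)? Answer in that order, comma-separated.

Segment: vuse-ib-ob-o.
number: -ib/na → plural.
polarity: -ob → affirmative.
aspect: -o → inchoative.
person: ∅ → 2nd person.

plural, affirmative, inchoative, 2nd person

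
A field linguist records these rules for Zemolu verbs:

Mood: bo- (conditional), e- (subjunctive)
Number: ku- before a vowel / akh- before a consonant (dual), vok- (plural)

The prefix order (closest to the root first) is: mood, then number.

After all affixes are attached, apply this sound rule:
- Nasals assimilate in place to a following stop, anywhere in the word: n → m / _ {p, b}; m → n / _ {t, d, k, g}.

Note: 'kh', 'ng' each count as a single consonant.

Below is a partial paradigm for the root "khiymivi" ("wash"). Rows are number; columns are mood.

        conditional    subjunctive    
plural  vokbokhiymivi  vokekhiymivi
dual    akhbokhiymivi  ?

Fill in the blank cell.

Attach mood subjunctive e- → ekhiymivi.
Attach number dual ku- (before vowel 'e') → kuekhiymivi.
Nasal assimilation: no change.

kuekhiymivi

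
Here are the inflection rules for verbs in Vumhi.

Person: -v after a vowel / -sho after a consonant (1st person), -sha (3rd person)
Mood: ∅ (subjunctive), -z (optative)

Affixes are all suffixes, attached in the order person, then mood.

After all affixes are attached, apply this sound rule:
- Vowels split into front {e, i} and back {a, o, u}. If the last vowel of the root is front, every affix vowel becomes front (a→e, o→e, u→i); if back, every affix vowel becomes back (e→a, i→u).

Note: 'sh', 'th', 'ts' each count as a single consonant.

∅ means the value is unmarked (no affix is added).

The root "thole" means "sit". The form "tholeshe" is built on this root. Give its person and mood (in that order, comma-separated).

3rd person, subjunctive

Segment: thole-sha.
person: -sha → 3rd person.
mood: ∅ → subjunctive.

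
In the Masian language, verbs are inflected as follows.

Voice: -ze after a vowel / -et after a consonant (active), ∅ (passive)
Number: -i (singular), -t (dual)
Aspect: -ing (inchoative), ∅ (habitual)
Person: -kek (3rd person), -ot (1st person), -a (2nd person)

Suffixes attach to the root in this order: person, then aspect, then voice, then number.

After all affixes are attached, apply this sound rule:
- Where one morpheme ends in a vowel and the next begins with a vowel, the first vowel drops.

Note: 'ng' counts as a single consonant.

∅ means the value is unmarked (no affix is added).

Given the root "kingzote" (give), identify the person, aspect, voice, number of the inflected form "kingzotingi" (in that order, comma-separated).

2nd person, inchoative, passive, singular

Segment: kingzote-a-ing-i.
person: -a → 2nd person.
aspect: -ing → inchoative.
voice: ∅ → passive.
number: -i → singular.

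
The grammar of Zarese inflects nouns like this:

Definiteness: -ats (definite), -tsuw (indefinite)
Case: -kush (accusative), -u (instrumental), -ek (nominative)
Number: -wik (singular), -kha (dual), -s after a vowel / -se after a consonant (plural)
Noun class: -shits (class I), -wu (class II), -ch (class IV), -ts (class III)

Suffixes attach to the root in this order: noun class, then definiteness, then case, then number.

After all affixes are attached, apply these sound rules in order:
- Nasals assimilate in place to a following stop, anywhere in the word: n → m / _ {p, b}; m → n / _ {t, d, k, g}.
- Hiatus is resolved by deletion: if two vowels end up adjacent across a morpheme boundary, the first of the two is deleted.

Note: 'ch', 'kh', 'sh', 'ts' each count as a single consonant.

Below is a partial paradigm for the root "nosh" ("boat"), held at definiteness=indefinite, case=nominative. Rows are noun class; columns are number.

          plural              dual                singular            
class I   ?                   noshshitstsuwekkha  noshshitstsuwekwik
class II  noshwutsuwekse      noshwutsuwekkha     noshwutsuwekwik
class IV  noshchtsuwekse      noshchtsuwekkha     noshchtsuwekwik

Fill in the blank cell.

noshshitstsuwekse

Attach noun class class I -shits → noshshits.
Attach definiteness indefinite -tsuw → noshshitstsuw.
Attach case nominative -ek → noshshitstsuwek.
Attach number plural -se (after consonant 'k') → noshshitstsuwekse.
Nasal assimilation: no change.
Vowel deletion: no change.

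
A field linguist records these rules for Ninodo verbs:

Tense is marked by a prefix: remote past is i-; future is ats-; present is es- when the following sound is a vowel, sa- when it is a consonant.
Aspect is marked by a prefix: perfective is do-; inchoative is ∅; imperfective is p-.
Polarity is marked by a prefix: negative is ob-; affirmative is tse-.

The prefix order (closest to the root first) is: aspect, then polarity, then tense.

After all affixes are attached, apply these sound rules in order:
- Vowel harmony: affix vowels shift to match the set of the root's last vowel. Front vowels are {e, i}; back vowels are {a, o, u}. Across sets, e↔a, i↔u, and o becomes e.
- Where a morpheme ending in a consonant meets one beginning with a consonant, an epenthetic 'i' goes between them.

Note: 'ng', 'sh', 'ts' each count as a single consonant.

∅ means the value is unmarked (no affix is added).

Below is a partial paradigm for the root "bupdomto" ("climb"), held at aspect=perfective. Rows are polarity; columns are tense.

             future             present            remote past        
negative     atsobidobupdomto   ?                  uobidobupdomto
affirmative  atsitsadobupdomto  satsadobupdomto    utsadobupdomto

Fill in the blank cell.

Attach aspect perfective do- → dobupdomto.
Attach polarity negative ob- → obdobupdomto.
Attach tense present es- (before vowel 'o') → esobdobupdomto.
Apply vowel harmony: esobdobupdomto → asobdobupdomto.
Apply epenthesis: asobdobupdomto → asobidobupdomto.

asobidobupdomto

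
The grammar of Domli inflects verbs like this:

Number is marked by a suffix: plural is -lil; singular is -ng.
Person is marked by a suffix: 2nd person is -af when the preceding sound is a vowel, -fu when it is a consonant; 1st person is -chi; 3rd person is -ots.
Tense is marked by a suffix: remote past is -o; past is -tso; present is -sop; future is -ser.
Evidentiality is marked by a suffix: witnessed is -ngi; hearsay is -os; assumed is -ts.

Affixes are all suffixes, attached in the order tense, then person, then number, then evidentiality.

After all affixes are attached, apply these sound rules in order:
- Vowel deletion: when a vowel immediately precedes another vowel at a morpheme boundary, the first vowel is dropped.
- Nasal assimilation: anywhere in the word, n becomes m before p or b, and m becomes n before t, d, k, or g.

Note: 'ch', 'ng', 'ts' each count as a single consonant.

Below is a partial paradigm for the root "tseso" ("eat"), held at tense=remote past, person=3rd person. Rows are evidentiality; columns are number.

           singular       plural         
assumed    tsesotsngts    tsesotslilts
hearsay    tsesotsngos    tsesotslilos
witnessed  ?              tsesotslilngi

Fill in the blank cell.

Attach tense remote past -o → tsesoo.
Attach person 3rd person -ots → tsesooots.
Attach number singular -ng → tsesoootsng.
Attach evidentiality witnessed -ngi → tsesoootsngngi.
Apply vowel deletion: tsesoootsngngi → tsesotsngngi.
Nasal assimilation: no change.

tsesotsngngi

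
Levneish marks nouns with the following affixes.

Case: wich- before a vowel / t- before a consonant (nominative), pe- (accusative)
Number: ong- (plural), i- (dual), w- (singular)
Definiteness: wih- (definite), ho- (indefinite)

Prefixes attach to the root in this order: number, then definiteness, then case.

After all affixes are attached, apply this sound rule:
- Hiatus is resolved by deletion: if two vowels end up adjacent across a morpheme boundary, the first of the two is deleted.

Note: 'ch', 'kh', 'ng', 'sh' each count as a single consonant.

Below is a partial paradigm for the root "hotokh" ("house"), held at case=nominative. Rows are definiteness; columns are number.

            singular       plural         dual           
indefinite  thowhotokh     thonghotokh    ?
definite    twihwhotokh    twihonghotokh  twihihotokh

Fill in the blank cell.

Attach number dual i- → ihotokh.
Attach definiteness indefinite ho- → hoihotokh.
Attach case nominative t- (before consonant 'h') → thoihotokh.
Apply vowel deletion: thoihotokh → thihotokh.

thihotokh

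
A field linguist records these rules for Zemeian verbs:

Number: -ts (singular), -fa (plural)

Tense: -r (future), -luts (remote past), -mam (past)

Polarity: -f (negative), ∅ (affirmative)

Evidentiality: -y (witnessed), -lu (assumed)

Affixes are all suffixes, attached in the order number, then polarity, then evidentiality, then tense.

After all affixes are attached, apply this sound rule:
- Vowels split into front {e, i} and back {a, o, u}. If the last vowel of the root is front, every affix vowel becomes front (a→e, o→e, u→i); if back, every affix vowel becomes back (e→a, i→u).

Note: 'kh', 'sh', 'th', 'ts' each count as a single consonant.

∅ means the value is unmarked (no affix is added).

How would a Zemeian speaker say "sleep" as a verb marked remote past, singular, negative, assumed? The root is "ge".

Attach number singular -ts → gets.
Attach polarity negative -f → getsf.
Attach evidentiality assumed -lu → getsflu.
Attach tense remote past -luts → getsfluluts.
Apply vowel harmony: getsfluluts → getsflilits.

getsflilits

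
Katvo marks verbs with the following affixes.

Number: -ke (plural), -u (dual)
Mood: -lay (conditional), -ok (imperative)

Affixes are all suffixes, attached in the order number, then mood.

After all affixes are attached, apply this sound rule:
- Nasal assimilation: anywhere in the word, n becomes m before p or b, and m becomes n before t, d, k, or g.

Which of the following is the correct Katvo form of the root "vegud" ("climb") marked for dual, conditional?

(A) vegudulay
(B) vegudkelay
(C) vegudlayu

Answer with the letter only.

A

Attach number dual -u → vegudu.
Attach mood conditional -lay → vegudulay.
Nasal assimilation: no change.
So the correct form is vegudulay, option (A).
(C) vegudlayu is wrong: it has the affixes in the wrong order.
(B) vegudkelay is wrong: it uses plural instead of dual for number.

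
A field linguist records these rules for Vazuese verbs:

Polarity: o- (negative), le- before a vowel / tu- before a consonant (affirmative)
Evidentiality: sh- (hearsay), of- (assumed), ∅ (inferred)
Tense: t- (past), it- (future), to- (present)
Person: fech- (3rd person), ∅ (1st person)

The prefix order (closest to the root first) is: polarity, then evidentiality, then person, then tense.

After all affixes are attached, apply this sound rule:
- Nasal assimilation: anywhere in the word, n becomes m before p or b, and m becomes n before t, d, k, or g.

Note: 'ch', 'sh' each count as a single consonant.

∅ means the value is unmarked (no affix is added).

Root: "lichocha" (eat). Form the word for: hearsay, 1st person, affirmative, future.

Attach polarity affirmative tu- (before consonant 'l') → tulichocha.
Attach evidentiality hearsay sh- → shtulichocha.
person = 1st person: zero marking, form stays shtulichocha.
Attach tense future it- → itshtulichocha.
Nasal assimilation: no change.

itshtulichocha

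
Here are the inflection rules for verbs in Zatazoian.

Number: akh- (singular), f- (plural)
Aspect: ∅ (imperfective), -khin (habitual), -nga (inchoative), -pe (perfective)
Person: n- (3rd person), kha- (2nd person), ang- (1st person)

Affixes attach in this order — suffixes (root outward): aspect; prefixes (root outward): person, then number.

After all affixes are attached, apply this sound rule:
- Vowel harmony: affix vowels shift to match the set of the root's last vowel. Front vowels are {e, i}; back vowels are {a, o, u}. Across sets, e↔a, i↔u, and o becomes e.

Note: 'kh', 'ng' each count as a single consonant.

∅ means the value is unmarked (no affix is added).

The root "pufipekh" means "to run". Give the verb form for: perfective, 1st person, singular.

ekhengpufipekhpe

Attach person 1st person ang- → angpufipekh.
Attach aspect perfective -pe → angpufipekhpe.
Attach number singular akh- → akhangpufipekhpe.
Apply vowel harmony: akhangpufipekhpe → ekhengpufipekhpe.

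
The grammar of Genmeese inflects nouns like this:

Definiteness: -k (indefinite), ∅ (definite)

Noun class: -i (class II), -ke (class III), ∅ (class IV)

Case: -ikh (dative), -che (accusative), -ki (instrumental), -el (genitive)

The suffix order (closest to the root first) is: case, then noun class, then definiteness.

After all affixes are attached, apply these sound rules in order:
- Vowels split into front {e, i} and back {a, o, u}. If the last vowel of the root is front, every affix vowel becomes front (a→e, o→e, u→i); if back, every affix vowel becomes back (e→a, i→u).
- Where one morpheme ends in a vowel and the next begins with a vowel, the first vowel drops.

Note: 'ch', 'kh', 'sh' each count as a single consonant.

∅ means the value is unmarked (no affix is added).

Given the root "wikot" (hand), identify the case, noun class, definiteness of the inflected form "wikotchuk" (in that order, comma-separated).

accusative, class II, indefinite

Segment: wikot-che-i-k.
case: -che → accusative.
noun class: -i → class II.
definiteness: -k → indefinite.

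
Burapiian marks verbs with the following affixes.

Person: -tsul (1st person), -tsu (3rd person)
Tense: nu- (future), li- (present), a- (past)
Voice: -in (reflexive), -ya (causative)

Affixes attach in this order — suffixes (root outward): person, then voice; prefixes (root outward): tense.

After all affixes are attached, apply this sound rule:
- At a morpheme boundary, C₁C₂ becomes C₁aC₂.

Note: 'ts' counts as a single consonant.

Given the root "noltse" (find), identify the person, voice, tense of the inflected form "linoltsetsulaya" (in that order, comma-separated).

1st person, causative, present

Segment: li-noltse-tsul-ya.
person: -tsul → 1st person.
voice: -ya → causative.
tense: li- → present.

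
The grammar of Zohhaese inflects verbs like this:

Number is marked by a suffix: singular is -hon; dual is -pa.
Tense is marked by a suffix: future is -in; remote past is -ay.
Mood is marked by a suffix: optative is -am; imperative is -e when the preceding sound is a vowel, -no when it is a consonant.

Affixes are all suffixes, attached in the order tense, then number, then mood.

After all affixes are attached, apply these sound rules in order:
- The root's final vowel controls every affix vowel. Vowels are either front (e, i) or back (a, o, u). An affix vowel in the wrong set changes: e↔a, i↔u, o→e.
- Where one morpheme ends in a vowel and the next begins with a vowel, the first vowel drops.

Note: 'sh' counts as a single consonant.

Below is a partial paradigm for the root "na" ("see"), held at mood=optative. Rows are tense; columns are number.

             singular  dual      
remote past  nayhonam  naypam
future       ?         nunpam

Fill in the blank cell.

Attach tense future -in → nain.
Attach number singular -hon → nainhon.
Attach mood optative -am → nainhonam.
Apply vowel harmony: nainhonam → naunhonam.
Apply vowel deletion: naunhonam → nunhonam.

nunhonam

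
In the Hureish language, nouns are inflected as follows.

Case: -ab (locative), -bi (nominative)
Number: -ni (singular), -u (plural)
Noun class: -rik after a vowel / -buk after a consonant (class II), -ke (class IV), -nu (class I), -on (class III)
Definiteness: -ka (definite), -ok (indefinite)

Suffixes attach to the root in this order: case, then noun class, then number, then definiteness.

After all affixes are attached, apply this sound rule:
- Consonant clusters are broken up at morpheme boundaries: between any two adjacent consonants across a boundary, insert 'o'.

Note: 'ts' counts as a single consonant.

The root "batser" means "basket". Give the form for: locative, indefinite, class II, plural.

batserabobukuok

Attach case locative -ab → batserab.
Attach noun class class II -buk (after consonant 'b') → batserabbuk.
Attach number plural -u → batserabbuku.
Attach definiteness indefinite -ok → batserabbukuok.
Apply epenthesis: batserabbukuok → batserabobukuok.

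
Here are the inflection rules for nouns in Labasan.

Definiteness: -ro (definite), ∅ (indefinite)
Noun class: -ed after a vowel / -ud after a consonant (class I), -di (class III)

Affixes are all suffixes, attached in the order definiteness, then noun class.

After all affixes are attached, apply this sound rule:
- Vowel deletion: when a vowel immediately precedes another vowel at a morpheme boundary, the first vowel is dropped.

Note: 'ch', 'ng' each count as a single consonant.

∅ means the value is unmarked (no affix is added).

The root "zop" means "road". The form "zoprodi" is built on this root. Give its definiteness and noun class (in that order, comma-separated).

definite, class III

Segment: zop-ro-di.
definiteness: -ro → definite.
noun class: -di → class III.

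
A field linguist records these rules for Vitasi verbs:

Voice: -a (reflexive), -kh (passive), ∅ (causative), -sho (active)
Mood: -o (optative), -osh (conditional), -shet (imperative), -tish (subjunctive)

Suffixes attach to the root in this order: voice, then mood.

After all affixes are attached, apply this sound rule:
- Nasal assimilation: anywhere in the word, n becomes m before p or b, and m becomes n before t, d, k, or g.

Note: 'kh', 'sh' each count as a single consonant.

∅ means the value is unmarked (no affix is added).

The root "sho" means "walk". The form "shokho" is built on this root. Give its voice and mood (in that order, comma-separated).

Segment: sho-kh-o.
voice: -kh → passive.
mood: -o → optative.

passive, optative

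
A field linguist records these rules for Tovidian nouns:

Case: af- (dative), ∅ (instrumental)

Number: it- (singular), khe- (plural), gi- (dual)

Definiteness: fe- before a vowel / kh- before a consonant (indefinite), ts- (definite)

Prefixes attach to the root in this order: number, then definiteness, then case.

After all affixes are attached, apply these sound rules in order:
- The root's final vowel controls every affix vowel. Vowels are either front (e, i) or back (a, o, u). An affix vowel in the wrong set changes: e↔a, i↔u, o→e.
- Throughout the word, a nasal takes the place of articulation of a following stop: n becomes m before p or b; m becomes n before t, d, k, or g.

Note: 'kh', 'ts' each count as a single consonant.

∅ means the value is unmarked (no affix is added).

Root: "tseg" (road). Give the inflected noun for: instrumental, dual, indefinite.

khgitseg

Attach number dual gi- → gitseg.
Attach definiteness indefinite kh- (before consonant 'g') → khgitseg.
case = instrumental: zero marking, form stays khgitseg.
Vowel harmony: no change.
Nasal assimilation: no change.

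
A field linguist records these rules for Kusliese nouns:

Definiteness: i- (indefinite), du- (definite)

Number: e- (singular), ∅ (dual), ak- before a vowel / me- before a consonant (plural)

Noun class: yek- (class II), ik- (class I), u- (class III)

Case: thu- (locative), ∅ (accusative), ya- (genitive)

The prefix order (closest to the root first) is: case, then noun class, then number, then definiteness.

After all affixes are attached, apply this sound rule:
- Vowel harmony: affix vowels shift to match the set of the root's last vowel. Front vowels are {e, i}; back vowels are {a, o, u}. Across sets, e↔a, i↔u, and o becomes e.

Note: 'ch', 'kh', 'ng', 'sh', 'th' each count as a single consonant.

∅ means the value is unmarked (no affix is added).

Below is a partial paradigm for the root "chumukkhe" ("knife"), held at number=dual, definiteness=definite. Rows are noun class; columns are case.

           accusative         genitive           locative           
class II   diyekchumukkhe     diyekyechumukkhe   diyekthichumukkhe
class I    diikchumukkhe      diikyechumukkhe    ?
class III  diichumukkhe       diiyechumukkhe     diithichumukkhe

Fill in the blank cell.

diikthichumukkhe

Attach case locative thu- → thuchumukkhe.
Attach noun class class I ik- → ikthuchumukkhe.
number = dual: zero marking, form stays ikthuchumukkhe.
Attach definiteness definite du- → duikthuchumukkhe.
Apply vowel harmony: duikthuchumukkhe → diikthichumukkhe.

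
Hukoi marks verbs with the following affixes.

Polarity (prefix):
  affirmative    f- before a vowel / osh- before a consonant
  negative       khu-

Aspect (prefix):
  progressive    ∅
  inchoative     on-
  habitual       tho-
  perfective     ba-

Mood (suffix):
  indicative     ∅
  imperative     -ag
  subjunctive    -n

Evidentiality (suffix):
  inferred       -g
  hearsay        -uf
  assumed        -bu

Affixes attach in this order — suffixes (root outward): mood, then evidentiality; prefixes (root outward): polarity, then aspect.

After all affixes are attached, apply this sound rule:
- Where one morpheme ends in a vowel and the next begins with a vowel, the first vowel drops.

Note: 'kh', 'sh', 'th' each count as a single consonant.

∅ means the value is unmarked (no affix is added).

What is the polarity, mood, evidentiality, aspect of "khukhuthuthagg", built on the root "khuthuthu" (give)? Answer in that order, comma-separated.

Segment: khu-khuthuthu-ag-g.
polarity: khu- → negative.
mood: -ag → imperative.
evidentiality: -g → inferred.
aspect: ∅ → progressive.

negative, imperative, inferred, progressive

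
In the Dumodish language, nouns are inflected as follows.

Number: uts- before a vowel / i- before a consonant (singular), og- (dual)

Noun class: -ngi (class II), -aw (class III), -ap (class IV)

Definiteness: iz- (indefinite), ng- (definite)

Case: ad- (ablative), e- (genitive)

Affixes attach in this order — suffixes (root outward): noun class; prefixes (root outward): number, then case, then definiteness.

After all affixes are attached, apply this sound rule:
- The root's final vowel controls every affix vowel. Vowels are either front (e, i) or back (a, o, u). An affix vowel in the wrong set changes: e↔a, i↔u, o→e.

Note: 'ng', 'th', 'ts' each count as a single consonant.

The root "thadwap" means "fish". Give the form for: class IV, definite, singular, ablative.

ngaduthadwapap

Attach noun class class IV -ap → thadwapap.
Attach number singular i- (before consonant 'th') → ithadwapap.
Attach case ablative ad- → adithadwapap.
Attach definiteness definite ng- → ngadithadwapap.
Apply vowel harmony: ngadithadwapap → ngaduthadwapap.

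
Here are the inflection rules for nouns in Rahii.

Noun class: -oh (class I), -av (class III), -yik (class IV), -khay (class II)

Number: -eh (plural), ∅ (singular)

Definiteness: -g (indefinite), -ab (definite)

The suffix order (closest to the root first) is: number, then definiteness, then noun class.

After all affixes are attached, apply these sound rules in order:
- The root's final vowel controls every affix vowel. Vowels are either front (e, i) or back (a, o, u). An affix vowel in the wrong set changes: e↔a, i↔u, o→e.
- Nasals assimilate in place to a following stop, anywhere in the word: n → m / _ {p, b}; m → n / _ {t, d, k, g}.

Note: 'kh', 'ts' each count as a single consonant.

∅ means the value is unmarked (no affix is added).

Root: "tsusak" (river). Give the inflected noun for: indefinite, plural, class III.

tsusakahgav

Attach number plural -eh → tsusakeh.
Attach definiteness indefinite -g → tsusakehg.
Attach noun class class III -av → tsusakehgav.
Apply vowel harmony: tsusakehgav → tsusakahgav.
Nasal assimilation: no change.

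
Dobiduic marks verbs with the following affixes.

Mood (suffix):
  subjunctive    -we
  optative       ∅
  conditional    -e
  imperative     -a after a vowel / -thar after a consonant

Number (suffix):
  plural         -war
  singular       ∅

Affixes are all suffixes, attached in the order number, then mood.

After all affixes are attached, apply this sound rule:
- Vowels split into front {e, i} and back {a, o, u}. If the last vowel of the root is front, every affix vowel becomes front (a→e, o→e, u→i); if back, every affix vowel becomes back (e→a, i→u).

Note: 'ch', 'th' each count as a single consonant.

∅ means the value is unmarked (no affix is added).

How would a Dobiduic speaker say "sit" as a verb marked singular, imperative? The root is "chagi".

number = singular: zero marking, form stays chagi.
Attach mood imperative -a (after vowel 'i') → chagia.
Apply vowel harmony: chagia → chagie.

chagie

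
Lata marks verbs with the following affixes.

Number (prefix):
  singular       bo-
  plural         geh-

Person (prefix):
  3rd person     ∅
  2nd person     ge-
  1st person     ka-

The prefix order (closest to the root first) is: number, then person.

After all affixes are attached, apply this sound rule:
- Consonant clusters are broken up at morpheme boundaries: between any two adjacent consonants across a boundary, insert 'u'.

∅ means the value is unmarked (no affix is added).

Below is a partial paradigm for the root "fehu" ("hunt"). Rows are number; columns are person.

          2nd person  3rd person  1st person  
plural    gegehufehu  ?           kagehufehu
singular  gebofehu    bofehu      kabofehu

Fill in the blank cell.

gehufehu

Attach number plural geh- → gehfehu.
person = 3rd person: zero marking, form stays gehfehu.
Apply epenthesis: gehfehu → gehufehu.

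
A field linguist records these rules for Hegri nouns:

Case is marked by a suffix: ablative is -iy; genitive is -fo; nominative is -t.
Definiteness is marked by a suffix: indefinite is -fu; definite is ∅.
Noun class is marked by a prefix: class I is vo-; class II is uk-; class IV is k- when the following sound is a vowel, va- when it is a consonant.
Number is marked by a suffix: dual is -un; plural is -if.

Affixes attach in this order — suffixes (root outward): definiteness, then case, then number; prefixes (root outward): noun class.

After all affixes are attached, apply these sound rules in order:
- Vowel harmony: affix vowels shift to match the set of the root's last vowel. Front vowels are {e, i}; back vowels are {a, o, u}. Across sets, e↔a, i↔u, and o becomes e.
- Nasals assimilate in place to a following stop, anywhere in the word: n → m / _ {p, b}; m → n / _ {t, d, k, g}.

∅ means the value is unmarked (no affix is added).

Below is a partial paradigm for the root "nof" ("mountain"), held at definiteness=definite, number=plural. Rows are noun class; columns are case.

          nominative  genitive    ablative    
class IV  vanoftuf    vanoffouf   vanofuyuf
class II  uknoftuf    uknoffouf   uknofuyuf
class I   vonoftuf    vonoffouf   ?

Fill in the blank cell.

vonofuyuf

Attach noun class class I vo- → vonof.
definiteness = definite: zero marking, form stays vonof.
Attach case ablative -iy → vonofiy.
Attach number plural -if → vonofiyif.
Apply vowel harmony: vonofiyif → vonofuyuf.
Nasal assimilation: no change.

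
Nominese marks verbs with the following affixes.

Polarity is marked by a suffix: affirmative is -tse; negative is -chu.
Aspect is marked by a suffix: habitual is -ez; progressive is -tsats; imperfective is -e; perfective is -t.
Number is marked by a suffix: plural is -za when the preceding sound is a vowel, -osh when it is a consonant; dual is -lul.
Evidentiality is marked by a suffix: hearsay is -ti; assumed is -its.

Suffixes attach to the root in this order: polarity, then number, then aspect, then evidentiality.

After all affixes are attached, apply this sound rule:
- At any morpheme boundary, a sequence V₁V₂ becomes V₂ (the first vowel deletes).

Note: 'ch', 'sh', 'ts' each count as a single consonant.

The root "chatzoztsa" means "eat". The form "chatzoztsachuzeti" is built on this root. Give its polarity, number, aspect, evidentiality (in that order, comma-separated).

Segment: chatzoztsa-chu-za-e-ti.
polarity: -chu → negative.
number: -za/osh → plural.
aspect: -e → imperfective.
evidentiality: -ti → hearsay.

negative, plural, imperfective, hearsay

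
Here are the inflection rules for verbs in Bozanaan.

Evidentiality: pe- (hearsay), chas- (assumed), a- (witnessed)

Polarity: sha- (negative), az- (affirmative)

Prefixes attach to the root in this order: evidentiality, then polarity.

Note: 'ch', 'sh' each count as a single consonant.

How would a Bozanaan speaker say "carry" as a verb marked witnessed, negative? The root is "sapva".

Attach evidentiality witnessed a- → asapva.
Attach polarity negative sha- → shaasapva.

shaasapva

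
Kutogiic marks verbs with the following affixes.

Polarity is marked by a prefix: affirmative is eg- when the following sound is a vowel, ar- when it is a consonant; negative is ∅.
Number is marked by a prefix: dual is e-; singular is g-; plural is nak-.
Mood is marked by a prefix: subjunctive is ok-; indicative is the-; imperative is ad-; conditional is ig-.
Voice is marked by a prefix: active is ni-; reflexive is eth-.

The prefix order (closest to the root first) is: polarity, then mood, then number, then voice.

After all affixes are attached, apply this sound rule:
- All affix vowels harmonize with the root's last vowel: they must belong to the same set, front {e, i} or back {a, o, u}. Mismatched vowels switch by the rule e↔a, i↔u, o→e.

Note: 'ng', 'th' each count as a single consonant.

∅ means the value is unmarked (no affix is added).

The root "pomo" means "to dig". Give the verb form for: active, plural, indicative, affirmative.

nunakthaarpomo

Attach polarity affirmative ar- (before consonant 'p') → arpomo.
Attach mood indicative the- → thearpomo.
Attach number plural nak- → nakthearpomo.
Attach voice active ni- → ninakthearpomo.
Apply vowel harmony: ninakthearpomo → nunakthaarpomo.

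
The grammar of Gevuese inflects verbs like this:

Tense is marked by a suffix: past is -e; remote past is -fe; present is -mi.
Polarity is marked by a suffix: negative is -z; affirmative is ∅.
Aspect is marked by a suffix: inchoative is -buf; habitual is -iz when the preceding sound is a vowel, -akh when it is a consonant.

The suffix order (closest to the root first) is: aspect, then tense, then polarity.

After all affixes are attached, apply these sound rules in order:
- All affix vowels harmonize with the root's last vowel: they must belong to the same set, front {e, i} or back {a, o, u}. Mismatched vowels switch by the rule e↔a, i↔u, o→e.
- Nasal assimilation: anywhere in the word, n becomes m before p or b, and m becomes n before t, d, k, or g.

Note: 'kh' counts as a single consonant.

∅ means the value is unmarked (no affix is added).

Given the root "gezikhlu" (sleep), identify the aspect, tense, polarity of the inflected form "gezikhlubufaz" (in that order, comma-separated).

Segment: gezikhlu-buf-e-z.
aspect: -buf → inchoative.
tense: -e → past.
polarity: -z → negative.

inchoative, past, negative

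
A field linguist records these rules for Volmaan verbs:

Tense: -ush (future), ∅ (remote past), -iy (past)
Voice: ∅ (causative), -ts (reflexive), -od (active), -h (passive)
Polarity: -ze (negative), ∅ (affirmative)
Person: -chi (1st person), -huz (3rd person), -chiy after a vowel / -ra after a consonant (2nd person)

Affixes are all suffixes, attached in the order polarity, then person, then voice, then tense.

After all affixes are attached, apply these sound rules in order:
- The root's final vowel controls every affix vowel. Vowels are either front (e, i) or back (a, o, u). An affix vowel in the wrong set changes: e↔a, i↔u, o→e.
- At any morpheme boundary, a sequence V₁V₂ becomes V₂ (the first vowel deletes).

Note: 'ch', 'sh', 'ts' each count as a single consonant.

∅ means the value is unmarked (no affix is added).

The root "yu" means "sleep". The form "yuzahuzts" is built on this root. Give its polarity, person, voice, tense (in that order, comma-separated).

negative, 3rd person, reflexive, remote past

Segment: yu-ze-huz-ts.
polarity: -ze → negative.
person: -huz → 3rd person.
voice: -ts → reflexive.
tense: ∅ → remote past.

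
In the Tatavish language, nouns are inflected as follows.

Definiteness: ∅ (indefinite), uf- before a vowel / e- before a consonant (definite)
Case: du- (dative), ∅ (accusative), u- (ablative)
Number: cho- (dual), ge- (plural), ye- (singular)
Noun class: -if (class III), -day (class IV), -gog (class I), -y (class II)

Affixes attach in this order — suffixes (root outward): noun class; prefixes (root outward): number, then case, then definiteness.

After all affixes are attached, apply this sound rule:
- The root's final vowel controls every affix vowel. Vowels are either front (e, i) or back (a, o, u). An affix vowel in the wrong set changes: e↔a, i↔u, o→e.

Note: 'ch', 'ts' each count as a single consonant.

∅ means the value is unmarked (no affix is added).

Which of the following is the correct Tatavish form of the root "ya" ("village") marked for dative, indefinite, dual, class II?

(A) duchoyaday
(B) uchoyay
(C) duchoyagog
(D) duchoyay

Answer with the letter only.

Attach number dual cho- → choya.
Attach noun class class II -y → choyay.
Attach case dative du- → duchoyay.
definiteness = indefinite: zero marking, form stays duchoyay.
Vowel harmony: no change.
So the correct form is duchoyay, option (D).
(B) uchoyay is wrong: it uses ablative instead of dative for case.
(C) duchoyagog is wrong: it uses class I instead of class II for noun class.
(A) duchoyaday is wrong: it uses class IV instead of class II for noun class.

D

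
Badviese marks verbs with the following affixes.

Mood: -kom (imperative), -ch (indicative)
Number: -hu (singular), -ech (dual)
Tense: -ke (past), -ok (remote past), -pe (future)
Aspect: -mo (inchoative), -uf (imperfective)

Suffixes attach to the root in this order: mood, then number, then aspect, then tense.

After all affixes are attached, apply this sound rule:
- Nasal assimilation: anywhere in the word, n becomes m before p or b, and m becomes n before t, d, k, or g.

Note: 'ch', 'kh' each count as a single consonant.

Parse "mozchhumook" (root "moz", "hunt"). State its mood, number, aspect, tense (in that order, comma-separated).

Segment: moz-ch-hu-mo-ok.
mood: -ch → indicative.
number: -hu → singular.
aspect: -mo → inchoative.
tense: -ok → remote past.

indicative, singular, inchoative, remote past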